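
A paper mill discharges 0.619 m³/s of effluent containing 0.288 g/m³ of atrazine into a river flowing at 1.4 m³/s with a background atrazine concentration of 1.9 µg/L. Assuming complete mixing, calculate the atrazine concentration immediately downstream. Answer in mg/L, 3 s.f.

1.9 µg/L = 0.0019 mg/L.
Flow-weighted mixing gives C = (0.619·0.288 + 1.4·0.0019) / (0.619 + 1.4) = 0.1809/2.019 = 0.08961 mg/L.

0.0896 mg/L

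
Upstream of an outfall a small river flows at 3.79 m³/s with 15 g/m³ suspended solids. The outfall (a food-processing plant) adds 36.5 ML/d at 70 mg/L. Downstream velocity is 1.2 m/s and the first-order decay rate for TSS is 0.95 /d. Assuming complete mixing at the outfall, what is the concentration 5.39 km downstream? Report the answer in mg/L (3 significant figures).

19.5 mg/L

36.5 ML/d = 0.4225 m³/s.
After complete mixing, C₀ = (0.4225·70 + 3.79·15) / 4.212 = 20.52 mg/L.
Travel time t = 5390 m / 1.2 m/s = 4492 s = 0.05199 d.
C = 20.52·exp(−0.95·0.05199) = 20.52·0.9518 = 19.53 mg/L.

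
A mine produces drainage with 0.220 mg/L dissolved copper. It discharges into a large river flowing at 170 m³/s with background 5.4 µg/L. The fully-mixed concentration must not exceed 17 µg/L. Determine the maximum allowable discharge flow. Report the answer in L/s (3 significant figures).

9710 L/s

5.4 µg/L = 0.0054 mg/L.
17 µg/L = 0.017 mg/L.
Mass balance at complete mixing: C_std·(Q_w + Q_r) = Q_w·C_e + Q_r·C_b.
Rearranging, Q_w = Q_r·(C_std − C_b)/(C_e − C_std) = 170·(0.017 − 0.0054) / (0.22 − 0.017) = 9.714 m³/s.
= 9714 L/s.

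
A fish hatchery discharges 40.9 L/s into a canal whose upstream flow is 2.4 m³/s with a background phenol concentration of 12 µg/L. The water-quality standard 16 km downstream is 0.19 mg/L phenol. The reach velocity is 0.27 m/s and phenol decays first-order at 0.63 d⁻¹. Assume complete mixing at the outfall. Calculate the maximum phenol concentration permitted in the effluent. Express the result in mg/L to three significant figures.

40.9 L/s = 0.0409 m³/s.
12 µg/L = 0.012 mg/L.
Travel time to the compliance point: t = 1.6e+04/0.27 = 5.926e+04 s = 0.6859 d; decay factor exp(−0.63·0.6859) = 0.6491.
So the concentration just after mixing may be at most 0.19/0.6491 = 0.2927 mg/L.
Mass balance: 0.2927·2.441 = 0.0409·Cₑ + 2.4·0.012.
Cₑ = (0.7144 − 0.0288) / 0.0409 = 16.76 mg/L.

16.8 mg/L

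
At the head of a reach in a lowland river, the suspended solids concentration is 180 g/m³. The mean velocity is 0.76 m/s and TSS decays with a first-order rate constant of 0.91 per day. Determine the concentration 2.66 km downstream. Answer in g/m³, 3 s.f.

Travel time t = 2.66 km / 0.76 m/s = 2660/0.76 = 3500 s = 0.04051 d.
First-order decay: C = 180·exp(−0.91·0.04051) = 180·0.9638 = 173.5 g/m³.

173 g/m³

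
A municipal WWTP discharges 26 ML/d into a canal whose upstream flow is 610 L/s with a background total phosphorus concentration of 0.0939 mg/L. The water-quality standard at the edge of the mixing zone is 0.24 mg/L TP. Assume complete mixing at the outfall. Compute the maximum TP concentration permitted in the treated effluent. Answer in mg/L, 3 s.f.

26 ML/d = 0.3009 m³/s.
610 L/s = 0.61 m³/s.
Mass balance: 0.24·0.9109 = 0.3009·Cₑ + 0.61·0.0939.
Cₑ = (0.2186 − 0.05728) / 0.3009 = 0.5362 mg/L.

0.536 mg/L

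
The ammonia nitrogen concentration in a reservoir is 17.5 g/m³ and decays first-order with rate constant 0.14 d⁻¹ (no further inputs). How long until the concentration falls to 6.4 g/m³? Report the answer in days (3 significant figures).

t = ln(C₀/C)/k = ln(17.5/6.4)/0.14 = 1.006/0.14 = 7.185 d.

7.19 d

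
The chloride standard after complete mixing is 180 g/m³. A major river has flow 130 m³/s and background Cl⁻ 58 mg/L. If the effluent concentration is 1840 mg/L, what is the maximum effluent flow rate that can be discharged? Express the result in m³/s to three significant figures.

Mass balance at complete mixing: C_std·(Q_w + Q_r) = Q_w·C_e + Q_r·C_b.
Rearranging, Q_w = Q_r·(C_std − C_b)/(C_e − C_std) = 130·(180 − 58) / (1840 − 180) = 9.554 m³/s.

9.55 m³/s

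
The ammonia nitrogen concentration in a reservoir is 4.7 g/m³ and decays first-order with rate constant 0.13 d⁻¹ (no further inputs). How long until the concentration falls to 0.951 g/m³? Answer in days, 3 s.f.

12.3 d

t = ln(C₀/C)/k = ln(4.7/0.951)/0.13 = 1.598/0.13 = 12.29 d.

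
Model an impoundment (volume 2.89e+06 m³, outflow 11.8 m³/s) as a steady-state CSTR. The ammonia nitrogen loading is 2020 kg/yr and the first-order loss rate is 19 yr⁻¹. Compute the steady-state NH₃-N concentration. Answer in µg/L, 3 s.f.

Outflow Q = 11.8 m³/s × 3.156e+07 s/yr = 3.724e+08 m³/yr.
Steady-state CSTR mass balance: W = Q·C + k·V·C, so C = W/(Q + kV).
Q + kV = 3.724e+08 + 19·2.89e+06 = 4.273e+08 m³/yr.
C = 2020/4.273e+08 = 4.727e-06 kg/m³ = 0.004727 mg/L = 4.727 µg/L.

4.73 µg/L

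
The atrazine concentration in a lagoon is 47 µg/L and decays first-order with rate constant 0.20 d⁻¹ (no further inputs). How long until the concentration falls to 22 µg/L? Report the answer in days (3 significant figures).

3.80 d

t = ln(C₀/C)/k = ln(47/22)/0.20 = 0.7591/0.20 = 3.796 d.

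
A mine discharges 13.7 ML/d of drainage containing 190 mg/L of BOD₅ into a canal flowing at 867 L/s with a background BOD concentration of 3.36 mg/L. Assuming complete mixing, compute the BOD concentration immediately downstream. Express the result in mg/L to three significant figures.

13.7 ML/d = 0.1586 m³/s.
867 L/s = 0.867 m³/s.
By mass balance at complete mixing, C = (0.1586·190 + 0.867·3.36) / (0.1586 + 0.867) = 33.04/1.026 = 32.22 mg/L.

32.2 mg/L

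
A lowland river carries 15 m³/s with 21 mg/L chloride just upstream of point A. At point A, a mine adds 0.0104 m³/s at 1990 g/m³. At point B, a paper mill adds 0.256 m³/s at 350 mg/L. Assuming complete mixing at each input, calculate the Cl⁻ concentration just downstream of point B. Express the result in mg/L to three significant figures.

After input A: C = (15·21 + 0.0104·1990) / 15.01 = 22.36 mg/L.
After input B: C = (15.01·22.36 + 0.256·350) / 15.27 = 27.86 mg/L.

27.9 mg/L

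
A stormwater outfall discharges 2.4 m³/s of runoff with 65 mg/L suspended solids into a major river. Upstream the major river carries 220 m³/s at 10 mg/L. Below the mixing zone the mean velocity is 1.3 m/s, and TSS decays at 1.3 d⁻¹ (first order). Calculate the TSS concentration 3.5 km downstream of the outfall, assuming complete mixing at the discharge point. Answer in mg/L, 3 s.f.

10.2 mg/L

After complete mixing, C₀ = (2.4·65 + 220·10) / 222.4 = 10.59 mg/L.
Travel time t = 3500 m / 1.3 m/s = 2692 s = 0.03116 d.
C = 10.59·exp(−1.3·0.03116) = 10.59·0.9603 = 10.17 mg/L.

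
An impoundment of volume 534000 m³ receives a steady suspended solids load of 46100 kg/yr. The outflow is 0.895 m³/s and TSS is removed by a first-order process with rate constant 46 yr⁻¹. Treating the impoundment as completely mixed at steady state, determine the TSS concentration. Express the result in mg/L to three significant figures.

0.873 mg/L

Outflow Q = 0.895 m³/s × 3.156e+07 s/yr = 2.824e+07 m³/yr.
Steady-state CSTR mass balance: W = Q·C + k·V·C, so C = W/(Q + kV).
Q + kV = 2.824e+07 + 46·534000 = 5.281e+07 m³/yr.
C = 46100/5.281e+07 = 0.000873 kg/m³ = 0.873 mg/L.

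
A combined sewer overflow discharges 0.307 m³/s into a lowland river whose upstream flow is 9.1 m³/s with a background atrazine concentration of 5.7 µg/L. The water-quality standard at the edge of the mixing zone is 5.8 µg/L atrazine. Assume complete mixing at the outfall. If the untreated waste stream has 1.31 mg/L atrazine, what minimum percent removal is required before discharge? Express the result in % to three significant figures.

99.3 %

5.7 µg/L = 0.0057 mg/L.
5.8 µg/L = 0.0058 mg/L.
Mass balance: 0.0058·9.407 = 0.307·Cₑ + 9.1·0.0057.
Cₑ = (0.05456 − 0.05187) / 0.307 = 0.008764 mg/L.
Required removal = 1 − 0.008764/1.31 = 99.33 %.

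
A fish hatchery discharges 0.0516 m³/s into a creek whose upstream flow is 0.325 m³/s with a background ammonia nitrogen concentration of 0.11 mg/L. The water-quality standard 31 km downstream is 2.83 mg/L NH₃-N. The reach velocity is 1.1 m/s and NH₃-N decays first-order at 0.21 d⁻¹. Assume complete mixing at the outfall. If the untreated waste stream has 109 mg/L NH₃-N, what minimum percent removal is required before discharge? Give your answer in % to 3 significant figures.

Travel time to the compliance point: t = 3.1e+04/1.1 = 2.818e+04 s = 0.3262 d; decay factor exp(−0.21·0.3262) = 0.9338.
So the concentration just after mixing may be at most 2.83/0.9338 = 3.031 mg/L.
Mass balance: 3.031·0.3766 = 0.0516·Cₑ + 0.325·0.11.
Cₑ = (1.141 − 0.03575) / 0.0516 = 21.43 mg/L.
Required removal = 1 − 21.43/109 = 80.34 %.

80.3 %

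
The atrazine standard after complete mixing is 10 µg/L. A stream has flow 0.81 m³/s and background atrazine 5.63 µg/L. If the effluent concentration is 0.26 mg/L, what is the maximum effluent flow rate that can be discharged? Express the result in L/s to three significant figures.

5.63 µg/L = 0.00563 mg/L.
10 µg/L = 0.01 mg/L.
Mass balance at complete mixing: C_std·(Q_w + Q_r) = Q_w·C_e + Q_r·C_b.
Rearranging, Q_w = Q_r·(C_std − C_b)/(C_e − C_std) = 0.81·(0.01 − 0.00563) / (0.26 − 0.01) = 0.01416 m³/s.
= 14.16 L/s.

14.2 L/s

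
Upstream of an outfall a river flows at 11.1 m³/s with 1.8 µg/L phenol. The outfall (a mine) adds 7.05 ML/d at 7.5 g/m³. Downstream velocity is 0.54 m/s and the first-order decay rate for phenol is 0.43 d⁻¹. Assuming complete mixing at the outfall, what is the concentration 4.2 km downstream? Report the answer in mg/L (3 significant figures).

7.05 ML/d = 0.0816 m³/s.
1.8 µg/L = 0.0018 mg/L.
After complete mixing, C₀ = (0.0816·7.5 + 11.1·0.0018) / 11.18 = 0.05652 mg/L.
Travel time t = 4200 m / 0.54 m/s = 7778 s = 0.09002 d.
C = 0.05652·exp(−0.43·0.09002) = 0.05652·0.962 = 0.05437 mg/L.

0.0544 mg/L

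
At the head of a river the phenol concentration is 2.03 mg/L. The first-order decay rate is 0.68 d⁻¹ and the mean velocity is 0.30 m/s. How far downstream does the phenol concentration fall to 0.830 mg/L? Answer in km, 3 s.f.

From C = C₀·e^(−kt), t = ln(C₀/C)/k = ln(2.03/0.830)/0.68 = 0.8944/0.68 = 1.315 d.
Distance = v·t = 0.30 m/s × 1.136e+05 s = 3.409e+04 m = 34.09 km.

34.1 km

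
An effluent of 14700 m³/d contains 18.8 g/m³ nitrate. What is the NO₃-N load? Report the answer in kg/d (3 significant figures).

276 kg/d

14700 m³/d = 0.1701 m³/s.
Mass flux = Q·C = 0.1701 m³/s × 18.8 g/m³ = 3.199 g/s.
= 3.199 g/s × 86.4 = 276.4 kg/d.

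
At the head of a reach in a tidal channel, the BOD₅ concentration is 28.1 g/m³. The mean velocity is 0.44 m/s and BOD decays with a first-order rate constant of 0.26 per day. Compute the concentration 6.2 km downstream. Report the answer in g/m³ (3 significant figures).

26.9 g/m³

Travel time t = 6.2 km / 0.44 m/s = 6200/0.44 = 1.409e+04 s = 0.1631 d.
First-order decay: C = 28.1·exp(−0.26·0.1631) = 28.1·0.9585 = 26.93 g/m³.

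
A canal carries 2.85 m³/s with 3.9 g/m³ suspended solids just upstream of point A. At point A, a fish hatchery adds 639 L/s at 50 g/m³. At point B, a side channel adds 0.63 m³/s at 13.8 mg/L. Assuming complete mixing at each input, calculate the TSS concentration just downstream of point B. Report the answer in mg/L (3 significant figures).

639 L/s = 0.639 m³/s.
After input A: C = (2.85·3.9 + 0.639·50) / 3.489 = 12.34 mg/L.
After input B: C = (3.489·12.34 + 0.63·13.8) / 4.119 = 12.57 mg/L.

12.6 mg/L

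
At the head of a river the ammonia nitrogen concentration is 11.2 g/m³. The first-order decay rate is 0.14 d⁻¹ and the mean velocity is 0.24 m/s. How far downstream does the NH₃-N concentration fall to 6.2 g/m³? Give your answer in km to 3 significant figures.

87.6 km

From C = C₀·e^(−kt), t = ln(C₀/C)/k = ln(11.2/6.2)/0.14 = 0.5914/0.14 = 4.224 d.
Distance = v·t = 0.24 m/s × 3.65e+05 s = 8.759e+04 m = 87.59 km.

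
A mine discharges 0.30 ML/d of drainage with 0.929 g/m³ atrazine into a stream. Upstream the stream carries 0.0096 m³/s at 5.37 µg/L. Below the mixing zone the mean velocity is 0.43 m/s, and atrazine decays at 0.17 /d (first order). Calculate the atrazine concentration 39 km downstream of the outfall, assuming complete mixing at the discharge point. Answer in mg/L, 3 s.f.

0.30 ML/d = 0.003472 m³/s.
5.37 µg/L = 0.00537 mg/L.
After complete mixing, C₀ = (0.003472·0.929 + 0.0096·0.00537) / 0.01307 = 0.2507 mg/L.
Travel time t = 3.9e+04 m / 0.43 m/s = 9.07e+04 s = 1.05 d.
C = 0.2507·exp(−0.17·1.05) = 0.2507·0.8366 = 0.2097 mg/L.

0.210 mg/L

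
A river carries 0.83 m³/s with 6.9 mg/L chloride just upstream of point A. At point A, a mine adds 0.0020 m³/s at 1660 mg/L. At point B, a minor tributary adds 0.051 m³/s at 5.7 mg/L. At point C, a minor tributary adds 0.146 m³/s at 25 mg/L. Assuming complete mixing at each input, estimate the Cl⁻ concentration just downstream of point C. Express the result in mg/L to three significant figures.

12.6 mg/L

After input A: C = (0.83·6.9 + 0.002·1660) / 0.832 = 10.87 mg/L.
After input B: C = (0.832·10.87 + 0.051·5.7) / 0.883 = 10.57 mg/L.
After input C: C = (0.883·10.57 + 0.146·25) / 1.029 = 12.62 mg/L.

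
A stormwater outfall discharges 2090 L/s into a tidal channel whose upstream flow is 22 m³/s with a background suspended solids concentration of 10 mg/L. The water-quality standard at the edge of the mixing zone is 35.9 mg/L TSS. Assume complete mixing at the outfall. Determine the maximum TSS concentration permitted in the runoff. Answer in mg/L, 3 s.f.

2090 L/s = 2.09 m³/s.
Mass balance: 35.9·24.09 = 2.09·Cₑ + 22·10.
Cₑ = (864.8 − 220) / 2.09 = 308.5 mg/L.

309 mg/L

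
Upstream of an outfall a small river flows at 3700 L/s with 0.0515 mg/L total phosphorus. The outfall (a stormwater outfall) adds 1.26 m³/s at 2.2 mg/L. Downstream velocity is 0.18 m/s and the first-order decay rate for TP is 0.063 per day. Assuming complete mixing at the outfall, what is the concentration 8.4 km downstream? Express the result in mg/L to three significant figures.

3700 L/s = 3.7 m³/s.
After complete mixing, C₀ = (1.26·2.2 + 3.7·0.0515) / 4.96 = 0.5973 mg/L.
Travel time t = 8400 m / 0.18 m/s = 4.667e+04 s = 0.5401 d.
C = 0.5973·exp(−0.063·0.5401) = 0.5973·0.9665 = 0.5773 mg/L.

0.577 mg/L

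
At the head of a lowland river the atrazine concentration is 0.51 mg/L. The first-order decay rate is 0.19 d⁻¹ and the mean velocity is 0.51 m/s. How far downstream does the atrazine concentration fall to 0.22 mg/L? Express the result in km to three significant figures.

195 km

From C = C₀·e^(−kt), t = ln(C₀/C)/k = ln(0.51/0.22)/0.19 = 0.8408/0.19 = 4.425 d.
Distance = v·t = 0.51 m/s × 3.823e+05 s = 1.95e+05 m = 195 km.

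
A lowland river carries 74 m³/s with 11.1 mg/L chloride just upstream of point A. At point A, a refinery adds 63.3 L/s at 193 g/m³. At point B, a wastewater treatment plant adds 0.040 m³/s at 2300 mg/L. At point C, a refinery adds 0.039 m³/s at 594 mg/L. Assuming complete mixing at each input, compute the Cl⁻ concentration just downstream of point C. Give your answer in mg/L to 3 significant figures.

63.3 L/s = 0.0633 m³/s.
After input A: C = (74·11.1 + 0.0633·193) / 74.06 = 11.26 mg/L.
After input B: C = (74.06·11.26 + 0.04·2300) / 74.1 = 12.49 mg/L.
After input C: C = (74.1·12.49 + 0.039·594) / 74.14 = 12.8 mg/L.

12.8 mg/L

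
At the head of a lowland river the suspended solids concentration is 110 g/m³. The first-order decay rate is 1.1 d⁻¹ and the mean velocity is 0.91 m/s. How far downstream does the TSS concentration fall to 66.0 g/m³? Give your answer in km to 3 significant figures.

From C = C₀·e^(−kt), t = ln(C₀/C)/k = ln(110/66.0)/1.1 = 0.5108/1.1 = 0.4644 d.
Distance = v·t = 0.91 m/s × 4.012e+04 s = 3.651e+04 m = 36.51 km.

36.5 km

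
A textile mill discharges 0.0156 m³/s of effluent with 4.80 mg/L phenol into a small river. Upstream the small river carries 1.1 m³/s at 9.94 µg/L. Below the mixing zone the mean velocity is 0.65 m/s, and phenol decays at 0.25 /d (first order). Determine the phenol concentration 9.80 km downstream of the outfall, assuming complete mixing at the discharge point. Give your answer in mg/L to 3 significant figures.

9.94 µg/L = 0.00994 mg/L.
After complete mixing, C₀ = (0.0156·4.8 + 1.1·0.00994) / 1.116 = 0.07692 mg/L.
Travel time t = 9800 m / 0.65 m/s = 1.508e+04 s = 0.1745 d.
C = 0.07692·exp(−0.25·0.1745) = 0.07692·0.9573 = 0.07364 mg/L.

0.0736 mg/L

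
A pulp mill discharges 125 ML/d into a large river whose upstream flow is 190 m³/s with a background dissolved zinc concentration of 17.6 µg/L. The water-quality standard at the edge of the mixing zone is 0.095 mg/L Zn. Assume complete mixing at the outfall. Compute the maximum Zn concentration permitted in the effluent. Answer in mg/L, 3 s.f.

10.3 mg/L

125 ML/d = 1.447 m³/s.
17.6 µg/L = 0.0176 mg/L.
Mass balance: 0.095·191.4 = 1.447·Cₑ + 190·0.0176.
Cₑ = (18.19 − 3.344) / 1.447 = 10.26 mg/L.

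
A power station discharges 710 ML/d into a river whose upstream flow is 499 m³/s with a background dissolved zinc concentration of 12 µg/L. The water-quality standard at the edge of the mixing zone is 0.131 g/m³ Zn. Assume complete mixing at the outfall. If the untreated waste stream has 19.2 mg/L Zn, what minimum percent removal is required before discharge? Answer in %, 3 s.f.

710 ML/d = 8.218 m³/s.
12 µg/L = 0.012 mg/L.
Mass balance: 0.131·507.2 = 8.218·Cₑ + 499·0.012.
Cₑ = (66.45 − 5.988) / 8.218 = 7.357 mg/L.
Required removal = 1 − 7.357/19.2 = 61.68 %.

61.7 %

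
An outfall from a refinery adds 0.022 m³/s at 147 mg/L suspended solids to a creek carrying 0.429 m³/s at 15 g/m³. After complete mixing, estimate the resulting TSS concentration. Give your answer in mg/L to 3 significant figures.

By mass balance at complete mixing, C = (0.022·147 + 0.429·15) / (0.022 + 0.429) = 9.669/0.451 = 21.44 mg/L.

21.4 mg/L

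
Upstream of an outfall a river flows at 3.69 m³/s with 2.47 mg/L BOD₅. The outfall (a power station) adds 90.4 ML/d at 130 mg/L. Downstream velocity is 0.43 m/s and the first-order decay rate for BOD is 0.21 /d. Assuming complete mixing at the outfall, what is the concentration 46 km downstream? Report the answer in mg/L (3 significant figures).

90.4 ML/d = 1.046 m³/s.
After complete mixing, C₀ = (1.046·130 + 3.69·2.47) / 4.736 = 30.64 mg/L.
Travel time t = 4.6e+04 m / 0.43 m/s = 1.07e+05 s = 1.238 d.
C = 30.64·exp(−0.21·1.238) = 30.64·0.771 = 23.63 mg/L.

23.6 mg/L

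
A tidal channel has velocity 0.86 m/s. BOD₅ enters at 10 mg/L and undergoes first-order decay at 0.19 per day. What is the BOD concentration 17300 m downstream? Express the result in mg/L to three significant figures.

Travel time t = 17300 m / 0.86 m/s = 1.73e+04/0.86 = 2.012e+04 s = 0.2328 d.
First-order decay: C = 10·exp(−0.19·0.2328) = 10·0.9567 = 9.567 mg/L.

9.57 mg/L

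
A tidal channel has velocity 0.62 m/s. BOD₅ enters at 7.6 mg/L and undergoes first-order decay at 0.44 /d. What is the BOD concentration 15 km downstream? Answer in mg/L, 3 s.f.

6.72 mg/L

Travel time t = 15 km / 0.62 m/s = 1.5e+04/0.62 = 2.419e+04 s = 0.28 d.
First-order decay: C = 7.6·exp(−0.44·0.28) = 7.6·0.8841 = 6.719 mg/L.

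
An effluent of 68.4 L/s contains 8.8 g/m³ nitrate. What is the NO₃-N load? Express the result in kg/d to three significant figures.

52.0 kg/d

68.4 L/s = 0.0684 m³/s.
Mass flux = Q·C = 0.0684 m³/s × 8.8 g/m³ = 0.6019 g/s.
= 0.6019 g/s × 86.4 = 52.01 kg/d.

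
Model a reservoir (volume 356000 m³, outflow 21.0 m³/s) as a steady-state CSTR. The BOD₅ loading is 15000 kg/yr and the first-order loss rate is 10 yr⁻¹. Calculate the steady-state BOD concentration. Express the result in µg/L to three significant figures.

22.5 µg/L

Outflow Q = 21.0 m³/s × 3.156e+07 s/yr = 6.627e+08 m³/yr.
Steady-state CSTR mass balance: W = Q·C + k·V·C, so C = W/(Q + kV).
Q + kV = 6.627e+08 + 10·356000 = 6.663e+08 m³/yr.
C = 15000/6.663e+08 = 2.251e-05 kg/m³ = 0.02251 mg/L = 22.51 µg/L.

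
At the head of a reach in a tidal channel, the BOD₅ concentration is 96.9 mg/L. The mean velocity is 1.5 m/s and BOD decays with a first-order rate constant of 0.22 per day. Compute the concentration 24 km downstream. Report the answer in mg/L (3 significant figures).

93.0 mg/L

Travel time t = 24 km / 1.5 m/s = 2.4e+04/1.5 = 1.6e+04 s = 0.1852 d.
First-order decay: C = 96.9·exp(−0.22·0.1852) = 96.9·0.9601 = 93.03 mg/L.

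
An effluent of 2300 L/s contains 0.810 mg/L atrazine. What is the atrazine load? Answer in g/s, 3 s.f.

1.86 g/s

2300 L/s = 2.3 m³/s.
Mass flux = Q·C = 2.3 m³/s × 0.81 g/m³ = 1.863 g/s.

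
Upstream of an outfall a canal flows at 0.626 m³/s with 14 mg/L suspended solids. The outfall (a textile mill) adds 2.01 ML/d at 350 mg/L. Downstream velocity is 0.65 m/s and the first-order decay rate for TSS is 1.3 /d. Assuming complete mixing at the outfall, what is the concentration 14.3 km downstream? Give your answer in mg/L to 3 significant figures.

18.7 mg/L

2.01 ML/d = 0.02326 m³/s.
After complete mixing, C₀ = (0.02326·350 + 0.626·14) / 0.6493 = 26.04 mg/L.
Travel time t = 1.43e+04 m / 0.65 m/s = 2.2e+04 s = 0.2546 d.
C = 26.04·exp(−1.3·0.2546) = 26.04·0.7182 = 18.7 mg/L.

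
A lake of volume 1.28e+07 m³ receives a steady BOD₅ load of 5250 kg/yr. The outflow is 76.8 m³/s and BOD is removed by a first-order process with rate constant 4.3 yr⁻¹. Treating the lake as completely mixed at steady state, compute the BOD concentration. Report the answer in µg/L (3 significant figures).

Outflow Q = 76.8 m³/s × 3.156e+07 s/yr = 2.424e+09 m³/yr.
Steady-state CSTR mass balance: W = Q·C + k·V·C, so C = W/(Q + kV).
Q + kV = 2.424e+09 + 4.3·1.28e+07 = 2.479e+09 m³/yr.
C = 5250/2.479e+09 = 2.118e-06 kg/m³ = 0.002118 mg/L = 2.118 µg/L.

2.12 µg/L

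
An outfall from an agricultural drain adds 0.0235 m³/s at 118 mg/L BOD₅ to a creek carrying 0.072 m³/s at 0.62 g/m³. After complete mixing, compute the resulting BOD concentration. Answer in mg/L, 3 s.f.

Flow-weighted mixing gives C = (0.0235·118 + 0.072·0.62) / (0.0235 + 0.072) = 2.818/0.0955 = 29.5 mg/L.

29.5 mg/L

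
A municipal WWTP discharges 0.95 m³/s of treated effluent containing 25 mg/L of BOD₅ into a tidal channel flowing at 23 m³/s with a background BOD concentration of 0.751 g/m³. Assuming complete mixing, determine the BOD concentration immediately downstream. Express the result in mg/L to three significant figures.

By mass balance at complete mixing, C = (0.95·25 + 23·0.751) / (0.95 + 23) = 41.02/23.95 = 1.713 mg/L.

1.71 mg/L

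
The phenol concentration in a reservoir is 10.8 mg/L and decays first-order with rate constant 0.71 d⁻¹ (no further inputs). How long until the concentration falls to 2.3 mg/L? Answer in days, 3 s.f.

2.18 d

t = ln(C₀/C)/k = ln(10.8/2.3)/0.71 = 1.547/0.71 = 2.178 d.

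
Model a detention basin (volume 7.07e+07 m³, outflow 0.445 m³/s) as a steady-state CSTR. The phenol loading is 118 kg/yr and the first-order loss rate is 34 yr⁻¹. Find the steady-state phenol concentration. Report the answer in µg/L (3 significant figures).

0.0488 µg/L

Outflow Q = 0.445 m³/s × 3.156e+07 s/yr = 1.404e+07 m³/yr.
Steady-state CSTR mass balance: W = Q·C + k·V·C, so C = W/(Q + kV).
Q + kV = 1.404e+07 + 34·7.07e+07 = 2.418e+09 m³/yr.
C = 118/2.418e+09 = 4.88e-08 kg/m³ = 4.88e-05 mg/L = 0.0488 µg/L.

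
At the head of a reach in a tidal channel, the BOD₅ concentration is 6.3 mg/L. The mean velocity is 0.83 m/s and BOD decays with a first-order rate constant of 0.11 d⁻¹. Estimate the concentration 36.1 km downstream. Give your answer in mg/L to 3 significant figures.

Travel time t = 36.1 km / 0.83 m/s = 3.61e+04/0.83 = 4.349e+04 s = 0.5034 d.
First-order decay: C = 6.3·exp(−0.11·0.5034) = 6.3·0.9461 = 5.961 mg/L.

5.96 mg/L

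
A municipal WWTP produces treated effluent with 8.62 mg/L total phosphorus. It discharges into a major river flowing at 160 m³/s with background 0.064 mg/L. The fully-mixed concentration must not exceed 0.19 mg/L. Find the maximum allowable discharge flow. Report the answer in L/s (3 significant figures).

2390 L/s

Mass balance at complete mixing: C_std·(Q_w + Q_r) = Q_w·C_e + Q_r·C_b.
Rearranging, Q_w = Q_r·(C_std − C_b)/(C_e − C_std) = 160·(0.19 − 0.064) / (8.62 − 0.19) = 2.391 m³/s.
= 2391 L/s.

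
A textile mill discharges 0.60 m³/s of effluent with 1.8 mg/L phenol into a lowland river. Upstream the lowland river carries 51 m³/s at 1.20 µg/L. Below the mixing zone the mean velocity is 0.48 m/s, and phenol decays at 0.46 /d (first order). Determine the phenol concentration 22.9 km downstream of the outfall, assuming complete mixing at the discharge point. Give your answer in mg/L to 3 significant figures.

0.0172 mg/L

1.20 µg/L = 0.0012 mg/L.
After complete mixing, C₀ = (0.6·1.8 + 51·0.0012) / 51.6 = 0.02212 mg/L.
Travel time t = 2.29e+04 m / 0.48 m/s = 4.771e+04 s = 0.5522 d.
C = 0.02212·exp(−0.46·0.5522) = 0.02212·0.7757 = 0.01716 mg/L.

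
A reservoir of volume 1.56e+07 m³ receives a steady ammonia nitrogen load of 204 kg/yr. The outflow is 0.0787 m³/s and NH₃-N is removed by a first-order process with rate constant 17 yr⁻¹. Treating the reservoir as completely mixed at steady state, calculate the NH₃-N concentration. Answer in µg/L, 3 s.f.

Outflow Q = 0.0787 m³/s × 3.156e+07 s/yr = 2.484e+06 m³/yr.
Steady-state CSTR mass balance: W = Q·C + k·V·C, so C = W/(Q + kV).
Q + kV = 2.484e+06 + 17·1.56e+07 = 2.677e+08 m³/yr.
C = 204/2.677e+08 = 7.621e-07 kg/m³ = 0.0007621 mg/L = 0.7621 µg/L.

0.762 µg/L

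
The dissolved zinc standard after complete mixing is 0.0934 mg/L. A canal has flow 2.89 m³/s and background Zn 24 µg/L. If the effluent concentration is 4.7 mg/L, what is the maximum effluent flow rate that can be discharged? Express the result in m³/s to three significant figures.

24 µg/L = 0.024 mg/L.
Mass balance at complete mixing: C_std·(Q_w + Q_r) = Q_w·C_e + Q_r·C_b.
Rearranging, Q_w = Q_r·(C_std − C_b)/(C_e − C_std) = 2.89·(0.0934 − 0.024) / (4.7 − 0.0934) = 0.04354 m³/s.

0.0435 m³/s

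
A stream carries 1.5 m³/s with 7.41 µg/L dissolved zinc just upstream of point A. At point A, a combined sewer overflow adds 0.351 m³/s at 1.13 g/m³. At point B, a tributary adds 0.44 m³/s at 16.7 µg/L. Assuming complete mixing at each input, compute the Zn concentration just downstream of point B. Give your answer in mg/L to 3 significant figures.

0.181 mg/L

7.41 µg/L = 0.00741 mg/L.
After input A: C = (1.5·0.00741 + 0.351·1.13) / 1.851 = 0.2203 mg/L.
16.7 µg/L = 0.0167 mg/L.
After input B: C = (1.851·0.2203 + 0.44·0.0167) / 2.291 = 0.1812 mg/L.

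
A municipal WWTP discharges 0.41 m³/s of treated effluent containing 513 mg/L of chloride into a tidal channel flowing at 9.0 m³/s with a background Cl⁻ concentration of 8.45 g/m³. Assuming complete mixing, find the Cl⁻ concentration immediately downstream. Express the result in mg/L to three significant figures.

Flow-weighted mixing gives C = (0.41·513 + 9·8.45) / (0.41 + 9) = 286.4/9.41 = 30.43 mg/L.

30.4 mg/L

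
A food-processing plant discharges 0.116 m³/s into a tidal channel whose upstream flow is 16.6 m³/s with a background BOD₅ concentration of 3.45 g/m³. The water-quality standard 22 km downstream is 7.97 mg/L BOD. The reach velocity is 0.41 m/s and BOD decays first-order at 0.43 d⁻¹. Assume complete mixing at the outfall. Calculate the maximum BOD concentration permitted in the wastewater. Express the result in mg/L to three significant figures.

Travel time to the compliance point: t = 2.2e+04/0.41 = 5.366e+04 s = 0.621 d; decay factor exp(−0.43·0.621) = 0.7656.
So the concentration just after mixing may be at most 7.97/0.7656 = 10.41 mg/L.
Mass balance: 10.41·16.72 = 0.116·Cₑ + 16.6·3.45.
Cₑ = (174 − 57.27) / 0.116 = 1006 mg/L.

1010 mg/L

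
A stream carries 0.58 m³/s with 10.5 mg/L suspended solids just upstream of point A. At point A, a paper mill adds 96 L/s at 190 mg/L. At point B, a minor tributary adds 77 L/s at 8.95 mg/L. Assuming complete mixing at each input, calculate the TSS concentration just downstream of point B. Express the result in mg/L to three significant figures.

96 L/s = 0.096 m³/s.
After input A: C = (0.58·10.5 + 0.096·190) / 0.676 = 35.99 mg/L.
77 L/s = 0.077 m³/s.
After input B: C = (0.676·35.99 + 0.077·8.95) / 0.753 = 33.23 mg/L.

33.2 mg/L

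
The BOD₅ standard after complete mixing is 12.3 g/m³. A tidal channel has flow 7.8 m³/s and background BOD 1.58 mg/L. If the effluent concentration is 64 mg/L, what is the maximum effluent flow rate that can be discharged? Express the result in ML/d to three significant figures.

140 ML/d

Mass balance at complete mixing: C_std·(Q_w + Q_r) = Q_w·C_e + Q_r·C_b.
Rearranging, Q_w = Q_r·(C_std − C_b)/(C_e − C_std) = 7.8·(12.3 − 1.58) / (64 − 12.3) = 1.617 m³/s.
= 139.7 ML/d.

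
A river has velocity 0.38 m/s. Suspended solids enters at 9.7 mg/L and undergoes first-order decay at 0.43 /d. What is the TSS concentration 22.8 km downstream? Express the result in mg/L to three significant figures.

7.20 mg/L

Travel time t = 22.8 km / 0.38 m/s = 2.28e+04/0.38 = 6e+04 s = 0.6944 d.
First-order decay: C = 9.7·exp(−0.43·0.6944) = 9.7·0.7418 = 7.196 mg/L.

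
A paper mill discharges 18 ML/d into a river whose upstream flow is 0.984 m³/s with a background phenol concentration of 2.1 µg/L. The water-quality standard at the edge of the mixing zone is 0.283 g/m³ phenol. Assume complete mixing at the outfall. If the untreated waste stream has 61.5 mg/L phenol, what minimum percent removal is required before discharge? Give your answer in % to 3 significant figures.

97.4 %

18 ML/d = 0.2083 m³/s.
2.1 µg/L = 0.0021 mg/L.
Mass balance: 0.283·1.192 = 0.2083·Cₑ + 0.984·0.0021.
Cₑ = (0.3374 − 0.002066) / 0.2083 = 1.61 mg/L.
Required removal = 1 − 1.61/61.5 = 97.38 %.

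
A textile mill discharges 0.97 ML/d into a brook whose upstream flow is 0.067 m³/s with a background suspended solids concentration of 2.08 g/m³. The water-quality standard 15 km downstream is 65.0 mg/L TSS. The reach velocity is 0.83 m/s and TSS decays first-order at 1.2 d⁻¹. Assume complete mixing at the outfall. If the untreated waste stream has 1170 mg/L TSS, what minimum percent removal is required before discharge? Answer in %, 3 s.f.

51.3 %

0.97 ML/d = 0.01123 m³/s.
Travel time to the compliance point: t = 1.5e+04/0.83 = 1.807e+04 s = 0.2092 d; decay factor exp(−1.2·0.2092) = 0.778.
So the concentration just after mixing may be at most 65/0.778 = 83.55 mg/L.
Mass balance: 83.55·0.07823 = 0.01123·Cₑ + 0.067·2.08.
Cₑ = (6.536 − 0.1394) / 0.01123 = 569.7 mg/L.
Required removal = 1 − 569.7/1170 = 51.31 %.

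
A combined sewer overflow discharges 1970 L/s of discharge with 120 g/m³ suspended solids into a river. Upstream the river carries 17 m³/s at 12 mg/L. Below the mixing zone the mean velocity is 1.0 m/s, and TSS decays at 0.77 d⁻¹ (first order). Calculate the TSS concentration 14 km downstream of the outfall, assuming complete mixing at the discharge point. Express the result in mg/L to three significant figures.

1970 L/s = 1.97 m³/s.
After complete mixing, C₀ = (1.97·120 + 17·12) / 18.97 = 23.22 mg/L.
Travel time t = 1.4e+04 m / 1.0 m/s = 1.4e+04 s = 0.162 d.
C = 23.22·exp(−0.77·0.162) = 23.22·0.8827 = 20.49 mg/L.

20.5 mg/L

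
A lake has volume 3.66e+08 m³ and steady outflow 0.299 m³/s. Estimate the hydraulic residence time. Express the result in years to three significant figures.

38.8 yr

Q = 0.299 m³/s × 3.156e+07 s/yr = 9.436e+06 m³/yr.
Hydraulic residence time τ = V/Q = 3.66e+08/9.436e+06 = 38.79 yr.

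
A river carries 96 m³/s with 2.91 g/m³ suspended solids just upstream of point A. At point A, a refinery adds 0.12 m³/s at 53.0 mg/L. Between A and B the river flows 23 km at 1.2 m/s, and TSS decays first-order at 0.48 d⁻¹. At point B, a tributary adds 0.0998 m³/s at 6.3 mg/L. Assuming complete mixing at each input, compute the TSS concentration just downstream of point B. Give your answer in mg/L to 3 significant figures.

After input A: C = (96·2.91 + 0.12·53) / 96.12 = 2.973 mg/L.
Over the 23 km reach to input B (t = 1.917e+04 s = 0.2218 d), decay gives C = 2.973·exp(−0.48·0.2218) = 2.672 mg/L.
After input B: C = (96.12·2.672 + 0.0998·6.3) / 96.22 = 2.676 mg/L.

2.68 mg/L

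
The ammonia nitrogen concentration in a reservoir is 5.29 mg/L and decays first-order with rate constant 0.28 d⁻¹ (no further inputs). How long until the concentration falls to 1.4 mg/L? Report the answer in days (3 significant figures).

t = ln(C₀/C)/k = ln(5.29/1.4)/0.28 = 1.329/0.28 = 4.748 d.

4.75 d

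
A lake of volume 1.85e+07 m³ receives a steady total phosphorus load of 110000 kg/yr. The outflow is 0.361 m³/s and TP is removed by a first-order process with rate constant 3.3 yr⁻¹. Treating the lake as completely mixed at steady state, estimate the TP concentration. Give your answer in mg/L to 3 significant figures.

1.52 mg/L

Outflow Q = 0.361 m³/s × 3.156e+07 s/yr = 1.139e+07 m³/yr.
Steady-state CSTR mass balance: W = Q·C + k·V·C, so C = W/(Q + kV).
Q + kV = 1.139e+07 + 3.3·1.85e+07 = 7.244e+07 m³/yr.
C = 110000/7.244e+07 = 0.001518 kg/m³ = 1.518 mg/L.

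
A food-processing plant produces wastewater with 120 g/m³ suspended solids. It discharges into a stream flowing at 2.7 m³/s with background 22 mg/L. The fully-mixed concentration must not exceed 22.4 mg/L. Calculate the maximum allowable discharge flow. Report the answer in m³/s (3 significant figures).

Mass balance at complete mixing: C_std·(Q_w + Q_r) = Q_w·C_e + Q_r·C_b.
Rearranging, Q_w = Q_r·(C_std − C_b)/(C_e − C_std) = 2.7·(22.4 − 22) / (120 − 22.4) = 0.01107 m³/s.

0.0111 m³/s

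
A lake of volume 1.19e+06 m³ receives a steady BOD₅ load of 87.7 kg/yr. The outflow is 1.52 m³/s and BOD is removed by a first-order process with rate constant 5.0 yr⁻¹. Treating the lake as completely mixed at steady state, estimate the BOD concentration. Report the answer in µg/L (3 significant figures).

1.63 µg/L

Outflow Q = 1.52 m³/s × 3.156e+07 s/yr = 4.797e+07 m³/yr.
Steady-state CSTR mass balance: W = Q·C + k·V·C, so C = W/(Q + kV).
Q + kV = 4.797e+07 + 5.0·1.19e+06 = 5.392e+07 m³/yr.
C = 87.7/5.392e+07 = 1.627e-06 kg/m³ = 0.001627 mg/L = 1.627 µg/L.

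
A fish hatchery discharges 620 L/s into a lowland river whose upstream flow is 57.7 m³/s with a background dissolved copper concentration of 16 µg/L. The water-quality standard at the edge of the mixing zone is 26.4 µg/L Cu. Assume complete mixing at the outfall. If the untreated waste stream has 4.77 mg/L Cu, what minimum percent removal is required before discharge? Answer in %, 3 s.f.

620 L/s = 0.62 m³/s.
16 µg/L = 0.016 mg/L.
26.4 µg/L = 0.0264 mg/L.
Mass balance: 0.0264·58.32 = 0.62·Cₑ + 57.7·0.016.
Cₑ = (1.54 − 0.9232) / 0.62 = 0.9943 mg/L.
Required removal = 1 − 0.9943/4.77 = 79.16 %.

79.2 %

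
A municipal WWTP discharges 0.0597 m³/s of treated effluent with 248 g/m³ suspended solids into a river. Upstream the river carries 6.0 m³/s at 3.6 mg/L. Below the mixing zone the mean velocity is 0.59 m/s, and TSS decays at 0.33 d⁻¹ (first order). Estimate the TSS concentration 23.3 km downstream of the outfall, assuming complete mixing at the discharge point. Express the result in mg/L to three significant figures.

After complete mixing, C₀ = (0.0597·248 + 6·3.6) / 6.06 = 6.008 mg/L.
Travel time t = 2.33e+04 m / 0.59 m/s = 3.949e+04 s = 0.4571 d.
C = 6.008·exp(−0.33·0.4571) = 6.008·0.86 = 5.167 mg/L.

5.17 mg/L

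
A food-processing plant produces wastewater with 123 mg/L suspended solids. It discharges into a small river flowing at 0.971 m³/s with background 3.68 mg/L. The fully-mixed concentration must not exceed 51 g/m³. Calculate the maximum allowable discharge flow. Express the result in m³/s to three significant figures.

0.638 m³/s

Mass balance at complete mixing: C_std·(Q_w + Q_r) = Q_w·C_e + Q_r·C_b.
Rearranging, Q_w = Q_r·(C_std − C_b)/(C_e − C_std) = 0.971·(51 − 3.68) / (123 − 51) = 0.6382 m³/s.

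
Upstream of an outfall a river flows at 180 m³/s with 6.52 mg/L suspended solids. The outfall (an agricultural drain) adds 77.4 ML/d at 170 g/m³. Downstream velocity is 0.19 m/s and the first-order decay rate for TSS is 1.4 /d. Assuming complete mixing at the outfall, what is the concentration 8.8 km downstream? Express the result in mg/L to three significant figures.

77.4 ML/d = 0.8958 m³/s.
After complete mixing, C₀ = (0.8958·170 + 180·6.52) / 180.9 = 7.33 mg/L.
Travel time t = 8800 m / 0.19 m/s = 4.632e+04 s = 0.5361 d.
C = 7.33·exp(−1.4·0.5361) = 7.33·0.4721 = 3.461 mg/L.

3.46 mg/L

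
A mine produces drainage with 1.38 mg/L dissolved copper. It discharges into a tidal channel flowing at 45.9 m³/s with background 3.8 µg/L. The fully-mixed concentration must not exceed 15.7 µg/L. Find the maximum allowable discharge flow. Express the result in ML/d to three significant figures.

34.6 ML/d

3.8 µg/L = 0.0038 mg/L.
15.7 µg/L = 0.0157 mg/L.
Mass balance at complete mixing: C_std·(Q_w + Q_r) = Q_w·C_e + Q_r·C_b.
Rearranging, Q_w = Q_r·(C_std − C_b)/(C_e − C_std) = 45.9·(0.0157 − 0.0038) / (1.38 − 0.0157) = 0.4004 m³/s.
= 34.59 ML/d.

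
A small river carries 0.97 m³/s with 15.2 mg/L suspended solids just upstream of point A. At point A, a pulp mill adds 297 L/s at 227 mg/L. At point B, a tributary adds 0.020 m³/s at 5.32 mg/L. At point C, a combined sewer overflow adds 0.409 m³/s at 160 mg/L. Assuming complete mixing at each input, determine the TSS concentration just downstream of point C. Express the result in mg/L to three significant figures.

297 L/s = 0.297 m³/s.
After input A: C = (0.97·15.2 + 0.297·227) / 1.267 = 64.85 mg/L.
After input B: C = (1.267·64.85 + 0.02·5.32) / 1.287 = 63.92 mg/L.
After input C: C = (1.287·63.92 + 0.409·160) / 1.696 = 87.09 mg/L.

87.1 mg/L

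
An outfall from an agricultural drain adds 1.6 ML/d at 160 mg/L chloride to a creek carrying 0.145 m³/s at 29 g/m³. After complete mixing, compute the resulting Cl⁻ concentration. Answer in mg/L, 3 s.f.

1.6 ML/d = 0.01852 m³/s.
Conservation of mass across the mixing zone: C = (0.01852·160 + 0.145·29) / (0.01852 + 0.145) = 7.168/0.1635 = 43.84 mg/L.

43.8 mg/L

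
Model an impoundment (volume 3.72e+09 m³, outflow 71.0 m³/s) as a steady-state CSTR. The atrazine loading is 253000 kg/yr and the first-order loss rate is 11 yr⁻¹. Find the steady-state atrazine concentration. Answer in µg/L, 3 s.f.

5.86 µg/L

Outflow Q = 71.0 m³/s × 3.156e+07 s/yr = 2.241e+09 m³/yr.
Steady-state CSTR mass balance: W = Q·C + k·V·C, so C = W/(Q + kV).
Q + kV = 2.241e+09 + 11·3.72e+09 = 4.316e+10 m³/yr.
C = 253000/4.316e+10 = 5.862e-06 kg/m³ = 0.005862 mg/L = 5.862 µg/L.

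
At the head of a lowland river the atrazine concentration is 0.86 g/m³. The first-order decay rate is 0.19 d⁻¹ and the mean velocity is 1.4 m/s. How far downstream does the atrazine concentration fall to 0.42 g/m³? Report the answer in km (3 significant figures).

456 km

From C = C₀·e^(−kt), t = ln(C₀/C)/k = ln(0.86/0.42)/0.19 = 0.7167/0.19 = 3.772 d.
Distance = v·t = 1.4 m/s × 3.259e+05 s = 4.563e+05 m = 456.3 km.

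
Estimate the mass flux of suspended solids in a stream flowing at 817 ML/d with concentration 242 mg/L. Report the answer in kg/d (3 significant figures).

198000 kg/d

817 ML/d = 9.456 m³/s.
Mass flux = Q·C = 9.456 m³/s × 242 g/m³ = 2288 g/s.
= 2288 g/s × 86.4 = 1.977e+05 kg/d.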